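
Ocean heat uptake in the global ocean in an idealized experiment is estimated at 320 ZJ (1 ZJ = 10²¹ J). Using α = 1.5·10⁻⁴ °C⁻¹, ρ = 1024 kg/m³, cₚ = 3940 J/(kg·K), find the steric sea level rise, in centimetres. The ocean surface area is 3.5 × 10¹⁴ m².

Δh ≈ 3.4 cm

Per unit area: Q = 320×10²¹ / (3.5×10¹⁴) ≈ 9.143×10⁸ J/m²
Δh = αQ/(ρcₚ) = 1.5×10⁻⁴ × 9.143×10⁸ / (1024 × 3940) ≈ 0.033993 m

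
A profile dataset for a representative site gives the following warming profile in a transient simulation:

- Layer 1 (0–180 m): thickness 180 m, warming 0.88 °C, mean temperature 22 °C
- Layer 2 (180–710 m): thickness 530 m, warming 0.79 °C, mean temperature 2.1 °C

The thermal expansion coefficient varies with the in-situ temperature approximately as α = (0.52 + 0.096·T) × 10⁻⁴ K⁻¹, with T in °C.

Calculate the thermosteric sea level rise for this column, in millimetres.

Layer 1: α = (0.52 + 0.096×22)×10⁻⁴ = 2.632×10⁻⁴ K⁻¹
Layer 2: α = (0.52 + 0.096×2.1)×10⁻⁴ = 0.7216×10⁻⁴ K⁻¹
180 × 2.632×10⁻⁴ × 0.88 = 0.04169088 m
Layer 2: 0.79 × 530 × 0.7216×10⁻⁴ = 0.030213392 m
Δh = 0.04169088 + 0.030213392 = 0.071904272 m

71.9 mm of thermosteric rise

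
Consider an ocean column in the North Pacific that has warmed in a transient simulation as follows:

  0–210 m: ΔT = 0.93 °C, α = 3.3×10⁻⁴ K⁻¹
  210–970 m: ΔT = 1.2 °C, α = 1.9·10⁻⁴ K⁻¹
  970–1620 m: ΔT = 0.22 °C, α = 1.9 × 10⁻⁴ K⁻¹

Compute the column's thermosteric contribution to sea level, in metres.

Δh = 0.265 m

Layer 1: 3.3×10⁻⁴ × 0.93 × 210 = 0.064449 m
1.2 × 1.9×10⁻⁴ × 760 = 0.17328 m
970–1620 m: 1.9×10⁻⁴ × 650 × 0.22 = 0.02717 m
Δh = 0.064449 + 0.17328 + 0.02717 = 0.264899 m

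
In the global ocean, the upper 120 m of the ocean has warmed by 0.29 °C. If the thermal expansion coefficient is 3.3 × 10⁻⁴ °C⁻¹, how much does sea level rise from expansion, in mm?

Δh = 11.5 mm

Δh = αΔT·H = 3.3×10⁻⁴ × 0.29 × 120 = 0.011484 m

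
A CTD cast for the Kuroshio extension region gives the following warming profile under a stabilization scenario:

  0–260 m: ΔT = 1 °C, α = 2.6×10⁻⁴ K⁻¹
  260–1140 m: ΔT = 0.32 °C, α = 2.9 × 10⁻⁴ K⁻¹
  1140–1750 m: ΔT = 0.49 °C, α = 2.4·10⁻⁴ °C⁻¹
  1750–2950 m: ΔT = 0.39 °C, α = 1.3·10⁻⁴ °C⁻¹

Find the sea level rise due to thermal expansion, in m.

Δh ≈ 0.28 m

1 × 2.6×10⁻⁴ × 260 = 0.06760 m
Layer 2: 880 × 0.32 × 2.9×10⁻⁴ = 0.081664 m
2.4×10⁻⁴ × 0.49 × 610 = 0.071736 m
1200 × 1.3×10⁻⁴ × 0.39 = 0.06084 m
Δh = 0.06760 + 0.081664 + 0.071736 + 0.06084 = 0.28184 m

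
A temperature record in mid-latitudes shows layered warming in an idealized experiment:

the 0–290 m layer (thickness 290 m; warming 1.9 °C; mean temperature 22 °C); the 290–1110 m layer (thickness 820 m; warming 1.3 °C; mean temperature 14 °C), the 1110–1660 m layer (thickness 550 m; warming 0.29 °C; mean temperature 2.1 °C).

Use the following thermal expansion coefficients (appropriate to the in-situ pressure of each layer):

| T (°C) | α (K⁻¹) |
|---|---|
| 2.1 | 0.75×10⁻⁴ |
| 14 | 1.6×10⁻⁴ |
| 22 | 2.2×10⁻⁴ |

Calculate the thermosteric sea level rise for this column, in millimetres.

Layer 1 at 22 °C → α = 2.2×10⁻⁴ K⁻¹
Layer 2 at 14 °C → α = 1.6×10⁻⁴ K⁻¹
Layer 3 at 2.1 °C → α = 0.75×10⁻⁴ K⁻¹
0–290 m: 1.9 × 290 × 2.2×10⁻⁴ = 0.12122 m
290–1110 m: 1.6×10⁻⁴ × 1.3 × 820 = 0.17056 m
1110–1660 m: 550 × 0.29 × 0.75×10⁻⁴ = 0.0119625 m
Δh = 0.12122 + 0.17056 + 0.0119625 = 0.3037425 m

Δh ≈ 304 mm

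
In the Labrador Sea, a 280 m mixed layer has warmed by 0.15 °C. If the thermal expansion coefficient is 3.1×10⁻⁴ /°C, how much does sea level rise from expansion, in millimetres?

Δh ≈ 13.0 mm

Δh = αΔT·H = 3.1×10⁻⁴ × 0.15 × 280 = 0.01302 m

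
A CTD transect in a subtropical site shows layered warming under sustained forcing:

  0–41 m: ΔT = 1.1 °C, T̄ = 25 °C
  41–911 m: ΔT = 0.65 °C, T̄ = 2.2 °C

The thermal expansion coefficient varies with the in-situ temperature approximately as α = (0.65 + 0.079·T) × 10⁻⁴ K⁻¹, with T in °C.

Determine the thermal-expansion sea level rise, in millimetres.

Layer 1: α = (0.65 + 0.079×25)×10⁻⁴ = 2.625×10⁻⁴ K⁻¹
Layer 2: α = (0.65 + 0.079×2.2)×10⁻⁴ = 0.8238×10⁻⁴ K⁻¹
0–41 m: 1.1 × 2.625×10⁻⁴ × 41 = 0.01183875 m
Layer 2: 0.65 × 0.8238×10⁻⁴ × 870 = 0.04658589 m
Δh = 0.01183875 + 0.04658589 = 0.05842464 m

58.4 mm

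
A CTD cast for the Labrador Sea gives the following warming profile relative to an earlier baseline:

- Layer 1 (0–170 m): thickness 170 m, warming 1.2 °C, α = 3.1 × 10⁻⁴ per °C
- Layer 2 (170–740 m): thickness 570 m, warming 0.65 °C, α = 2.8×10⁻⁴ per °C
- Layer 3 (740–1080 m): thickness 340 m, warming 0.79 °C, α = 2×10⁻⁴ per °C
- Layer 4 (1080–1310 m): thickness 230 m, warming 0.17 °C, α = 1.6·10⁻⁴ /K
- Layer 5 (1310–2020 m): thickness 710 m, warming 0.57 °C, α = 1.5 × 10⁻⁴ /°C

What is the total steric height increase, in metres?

0–170 m: 170 × 3.1×10⁻⁴ × 1.2 = 0.06324 m
Layer 2: 2.8×10⁻⁴ × 0.65 × 570 = 0.10374 m
2×10⁻⁴ × 0.79 × 340 = 0.05372 m
Layer 4: 1.6×10⁻⁴ × 0.17 × 230 = 0.006256 m
1310–2020 m: 1.5×10⁻⁴ × 710 × 0.57 = 0.060705 m
Δh = 0.06324 + 0.10374 + 0.05372 + 0.006256 + 0.060705 = 0.287661 m

0.288 m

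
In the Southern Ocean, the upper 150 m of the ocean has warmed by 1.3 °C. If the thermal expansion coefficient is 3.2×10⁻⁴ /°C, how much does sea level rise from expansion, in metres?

Δh = αΔT·H = 3.2×10⁻⁴ × 1.3 × 150 = 0.06240 m

0.0624 m of thermosteric rise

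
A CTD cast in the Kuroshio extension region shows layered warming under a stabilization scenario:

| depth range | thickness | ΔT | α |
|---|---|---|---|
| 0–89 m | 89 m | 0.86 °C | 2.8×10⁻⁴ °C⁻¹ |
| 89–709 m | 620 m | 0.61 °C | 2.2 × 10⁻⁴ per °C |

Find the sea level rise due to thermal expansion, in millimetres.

0.86 × 89 × 2.8×10⁻⁴ = 0.0214312 m
89–709 m: 2.2×10⁻⁴ × 0.61 × 620 = 0.083204 m
Δh = 0.0214312 + 0.083204 = 0.1046352 m

105 mm of thermosteric rise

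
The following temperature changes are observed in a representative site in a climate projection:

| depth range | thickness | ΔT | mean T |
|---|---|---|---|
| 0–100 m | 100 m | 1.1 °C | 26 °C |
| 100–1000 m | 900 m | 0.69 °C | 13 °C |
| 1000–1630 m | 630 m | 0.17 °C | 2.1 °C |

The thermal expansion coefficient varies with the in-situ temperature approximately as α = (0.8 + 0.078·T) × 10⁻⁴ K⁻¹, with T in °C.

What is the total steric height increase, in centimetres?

about 15.4 cm

Layer 1: α = (0.8 + 0.078×26)×10⁻⁴ = 2.828×10⁻⁴ K⁻¹
Layer 2: α = (0.8 + 0.078×13)×10⁻⁴ = 1.814×10⁻⁴ K⁻¹
Layer 3: α = (0.8 + 0.078×2.1)×10⁻⁴ = 0.9638×10⁻⁴ K⁻¹
0–100 m: 1.1 × 100 × 2.828×10⁻⁴ = 0.031108 m
Layer 2: 0.69 × 900 × 1.814×10⁻⁴ = 0.1126494 m
Layer 3: 630 × 0.9638×10⁻⁴ × 0.17 = 0.010322298 m
Δh = 0.031108 + 0.1126494 + 0.010322298 = 0.154079698 m ≈ 15.4 cm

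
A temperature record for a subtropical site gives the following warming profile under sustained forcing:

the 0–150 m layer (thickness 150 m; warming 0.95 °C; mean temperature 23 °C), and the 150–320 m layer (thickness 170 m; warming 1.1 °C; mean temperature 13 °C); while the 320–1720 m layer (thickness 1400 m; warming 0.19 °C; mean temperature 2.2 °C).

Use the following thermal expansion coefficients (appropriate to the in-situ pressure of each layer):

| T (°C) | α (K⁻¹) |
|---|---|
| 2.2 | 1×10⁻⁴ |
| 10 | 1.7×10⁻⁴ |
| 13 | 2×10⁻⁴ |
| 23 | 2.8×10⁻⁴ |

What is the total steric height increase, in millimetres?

Δh = 104 mm

Layer 1 at 23 °C → α = 2.8×10⁻⁴ K⁻¹
Layer 2 at 13 °C → α = 2×10⁻⁴ K⁻¹
Layer 3 at 2.2 °C → α = 1×10⁻⁴ K⁻¹
0–150 m: 0.95 × 2.8×10⁻⁴ × 150 = 0.03990 m
Layer 2: 2×10⁻⁴ × 1.1 × 170 = 0.03740 m
1400 × 0.19 × 1×10⁻⁴ = 0.02660 m
Δh = 0.03990 + 0.03740 + 0.02660 = 0.10390 m ≈ 104 mm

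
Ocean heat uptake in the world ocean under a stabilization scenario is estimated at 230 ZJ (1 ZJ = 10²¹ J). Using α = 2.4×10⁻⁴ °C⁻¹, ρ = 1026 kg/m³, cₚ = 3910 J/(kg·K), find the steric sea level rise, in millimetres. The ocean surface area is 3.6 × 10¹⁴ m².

Δh ≈ 38.2 mm

Per unit area: Q = 230×10²¹ / (3.6×10¹⁴) ≈ 6.389×10⁸ J/m²
Δh = αQ/(ρcₚ) = 2.4×10⁻⁴ × 6.389×10⁸ / (1026 × 3910) ≈ 0.038223 m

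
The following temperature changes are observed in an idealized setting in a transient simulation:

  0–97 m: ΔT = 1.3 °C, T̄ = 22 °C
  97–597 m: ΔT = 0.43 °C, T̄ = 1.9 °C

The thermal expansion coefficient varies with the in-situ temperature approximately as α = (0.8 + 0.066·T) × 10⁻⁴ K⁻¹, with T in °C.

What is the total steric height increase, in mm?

Layer 1: α = (0.8 + 0.066×22)×10⁻⁴ = 2.252×10⁻⁴ K⁻¹
Layer 2: α = (0.8 + 0.066×1.9)×10⁻⁴ = 0.9254×10⁻⁴ K⁻¹
0–97 m: 1.3 × 97 × 2.252×10⁻⁴ = 0.02839772 m
500 × 0.43 × 0.9254×10⁻⁴ = 0.0198961 m
Δh = 0.02839772 + 0.0198961 = 0.04829382 m

about 48.3 mm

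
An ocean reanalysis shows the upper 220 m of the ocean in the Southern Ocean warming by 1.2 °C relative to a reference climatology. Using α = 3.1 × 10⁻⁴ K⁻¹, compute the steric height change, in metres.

Δh = 0.0818 m

Δh = αΔT·H = 3.1×10⁻⁴ × 1.2 × 220 = 0.08184 m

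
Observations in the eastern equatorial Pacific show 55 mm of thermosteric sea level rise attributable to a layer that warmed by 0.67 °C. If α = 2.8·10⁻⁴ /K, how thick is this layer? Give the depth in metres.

H = Δh/(αΔT) = 0.055 / (2.8×10⁻⁴ × 0.67) ≈ 293.2 m

about 293 m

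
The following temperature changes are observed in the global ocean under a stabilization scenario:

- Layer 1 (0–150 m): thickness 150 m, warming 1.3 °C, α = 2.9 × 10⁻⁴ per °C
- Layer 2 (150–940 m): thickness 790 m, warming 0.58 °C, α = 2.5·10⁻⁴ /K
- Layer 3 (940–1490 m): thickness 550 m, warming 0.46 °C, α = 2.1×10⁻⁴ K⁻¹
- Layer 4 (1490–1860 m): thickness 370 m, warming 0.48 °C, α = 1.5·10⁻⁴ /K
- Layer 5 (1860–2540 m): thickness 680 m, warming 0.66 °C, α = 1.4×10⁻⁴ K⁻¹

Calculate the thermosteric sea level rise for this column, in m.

1.3 × 2.9×10⁻⁴ × 150 = 0.05655 m
2.5×10⁻⁴ × 0.58 × 790 = 0.11455 m
940–1490 m: 0.46 × 2.1×10⁻⁴ × 550 = 0.05313 m
1.5×10⁻⁴ × 370 × 0.48 = 0.02664 m
1860–2540 m: 1.4×10⁻⁴ × 0.66 × 680 = 0.062832 m
Δh = 0.05655 + 0.11455 + 0.05313 + 0.02664 + 0.062832 = 0.313702 m

Δh ≈ 0.314 m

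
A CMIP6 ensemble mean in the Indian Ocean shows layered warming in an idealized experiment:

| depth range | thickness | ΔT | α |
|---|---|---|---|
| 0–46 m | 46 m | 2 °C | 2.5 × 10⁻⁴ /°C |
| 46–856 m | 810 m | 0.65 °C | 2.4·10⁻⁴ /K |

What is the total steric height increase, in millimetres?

46 × 2.5×10⁻⁴ × 2 = 0.02300 m
46–856 m: 810 × 2.4×10⁻⁴ × 0.65 = 0.12636 m
Δh = 0.02300 + 0.12636 = 0.14936 m ≈ 150 mm

Δh ≈ 150 mm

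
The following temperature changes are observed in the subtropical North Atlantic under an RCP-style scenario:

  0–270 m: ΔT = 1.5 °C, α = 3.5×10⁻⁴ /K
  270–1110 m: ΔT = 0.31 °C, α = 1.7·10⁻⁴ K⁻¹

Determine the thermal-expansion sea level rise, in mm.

about 186 mm

0–270 m: 3.5×10⁻⁴ × 270 × 1.5 = 0.14175 m
Layer 2: 840 × 0.31 × 1.7×10⁻⁴ = 0.044268 m
Δh = 0.14175 + 0.044268 = 0.186018 m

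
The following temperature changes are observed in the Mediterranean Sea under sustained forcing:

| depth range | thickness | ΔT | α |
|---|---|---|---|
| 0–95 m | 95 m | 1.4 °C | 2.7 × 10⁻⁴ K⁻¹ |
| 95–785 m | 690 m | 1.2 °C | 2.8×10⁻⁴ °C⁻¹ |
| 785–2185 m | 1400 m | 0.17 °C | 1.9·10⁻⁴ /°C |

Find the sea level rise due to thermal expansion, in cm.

0–95 m: 95 × 1.4 × 2.7×10⁻⁴ = 0.03591 m
2.8×10⁻⁴ × 1.2 × 690 = 0.23184 m
785–2185 m: 1.9×10⁻⁴ × 0.17 × 1400 = 0.04522 m
Δh = 0.03591 + 0.23184 + 0.04522 = 0.31297 m

31.3 cm of thermosteric rise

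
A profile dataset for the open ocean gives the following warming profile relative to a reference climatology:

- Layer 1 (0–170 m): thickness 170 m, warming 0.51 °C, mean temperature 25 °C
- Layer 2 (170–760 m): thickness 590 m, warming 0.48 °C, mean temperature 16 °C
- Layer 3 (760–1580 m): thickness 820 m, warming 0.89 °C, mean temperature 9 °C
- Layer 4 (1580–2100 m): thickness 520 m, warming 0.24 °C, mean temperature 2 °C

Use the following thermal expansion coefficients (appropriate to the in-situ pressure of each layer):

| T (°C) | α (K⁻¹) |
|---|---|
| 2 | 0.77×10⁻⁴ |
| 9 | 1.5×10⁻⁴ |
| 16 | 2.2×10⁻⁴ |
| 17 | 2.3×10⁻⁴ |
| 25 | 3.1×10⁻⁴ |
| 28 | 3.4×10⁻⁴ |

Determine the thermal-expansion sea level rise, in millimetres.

Layer 1 at 25 °C → α = 3.1×10⁻⁴ K⁻¹
Layer 2 at 16 °C → α = 2.2×10⁻⁴ K⁻¹
Layer 3 at 9 °C → α = 1.5×10⁻⁴ K⁻¹
Layer 4 at 2 °C → α = 0.77×10⁻⁴ K⁻¹
0–170 m: 3.1×10⁻⁴ × 0.51 × 170 = 0.026877 m
2.2×10⁻⁴ × 0.48 × 590 = 0.062304 m
760–1580 m: 820 × 1.5×10⁻⁴ × 0.89 = 0.10947 m
520 × 0.24 × 0.77×10⁻⁴ = 0.0096096 m
Δh = 0.026877 + 0.062304 + 0.10947 + 0.0096096 = 0.2082606 m

Δh = 208 mm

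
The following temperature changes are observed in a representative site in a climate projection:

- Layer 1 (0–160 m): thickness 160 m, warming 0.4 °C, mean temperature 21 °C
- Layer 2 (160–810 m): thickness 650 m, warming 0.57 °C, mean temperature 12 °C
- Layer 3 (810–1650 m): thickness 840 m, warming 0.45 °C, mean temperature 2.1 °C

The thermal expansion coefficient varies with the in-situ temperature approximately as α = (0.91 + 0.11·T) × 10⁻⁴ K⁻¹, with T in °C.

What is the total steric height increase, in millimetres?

about 146 mm

Layer 1: α = (0.91 + 0.11×21)×10⁻⁴ = 3.22×10⁻⁴ K⁻¹
Layer 2: α = (0.91 + 0.11×12)×10⁻⁴ = 2.23×10⁻⁴ K⁻¹
Layer 3: α = (0.91 + 0.11×2.1)×10⁻⁴ = 1.141×10⁻⁴ K⁻¹
Layer 1: 160 × 0.4 × 3.22×10⁻⁴ = 0.020608 m
Layer 2: 0.57 × 650 × 2.23×10⁻⁴ = 0.0826215 m
810–1650 m: 0.45 × 840 × 1.141×10⁻⁴ = 0.0431298 m
Δh = 0.020608 + 0.0826215 + 0.0431298 = 0.1463593 m ≈ 146 mm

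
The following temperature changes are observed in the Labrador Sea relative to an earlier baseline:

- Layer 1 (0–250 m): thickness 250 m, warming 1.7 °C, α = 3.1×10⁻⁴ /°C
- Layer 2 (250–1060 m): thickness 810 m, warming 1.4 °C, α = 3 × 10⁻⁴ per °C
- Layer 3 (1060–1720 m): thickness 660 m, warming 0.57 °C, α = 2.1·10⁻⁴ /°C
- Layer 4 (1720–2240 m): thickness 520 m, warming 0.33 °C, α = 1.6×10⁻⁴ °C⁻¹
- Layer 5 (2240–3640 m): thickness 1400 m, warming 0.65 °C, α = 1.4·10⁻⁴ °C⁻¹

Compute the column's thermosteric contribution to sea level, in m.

1.7 × 250 × 3.1×10⁻⁴ = 0.13175 m
Layer 2: 810 × 1.4 × 3×10⁻⁴ = 0.34020 m
Layer 3: 0.57 × 2.1×10⁻⁴ × 660 = 0.079002 m
520 × 1.6×10⁻⁴ × 0.33 = 0.027456 m
2240–3640 m: 1400 × 0.65 × 1.4×10⁻⁴ = 0.12740 m
Δh = 0.13175 + 0.34020 + 0.079002 + 0.027456 + 0.12740 = 0.705808 m

about 0.706 m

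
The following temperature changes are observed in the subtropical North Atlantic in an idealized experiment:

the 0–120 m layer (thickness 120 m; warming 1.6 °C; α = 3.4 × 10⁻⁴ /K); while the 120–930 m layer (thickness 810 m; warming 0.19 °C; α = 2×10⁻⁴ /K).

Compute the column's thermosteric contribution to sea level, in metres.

Layer 1: 1.6 × 3.4×10⁻⁴ × 120 = 0.06528 m
120–930 m: 0.19 × 810 × 2×10⁻⁴ = 0.03078 m
Δh = 0.06528 + 0.03078 = 0.09606 m

about 0.0961 m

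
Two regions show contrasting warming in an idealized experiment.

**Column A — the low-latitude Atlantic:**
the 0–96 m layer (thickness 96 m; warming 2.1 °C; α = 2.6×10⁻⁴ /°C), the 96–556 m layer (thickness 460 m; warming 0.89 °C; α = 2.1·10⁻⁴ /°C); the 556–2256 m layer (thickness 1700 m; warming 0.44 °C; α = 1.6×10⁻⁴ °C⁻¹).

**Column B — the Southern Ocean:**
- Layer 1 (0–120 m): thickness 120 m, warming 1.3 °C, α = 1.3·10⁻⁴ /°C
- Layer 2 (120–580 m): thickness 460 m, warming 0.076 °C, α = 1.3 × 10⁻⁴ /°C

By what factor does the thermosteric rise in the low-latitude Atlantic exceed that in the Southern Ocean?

a factor of 10.4

A 96 × 2.1 × 2.6×10⁻⁴ = 0.052416 m
A 0.89 × 2.1×10⁻⁴ × 460 = 0.085974 m
A 556–2256 m: 1.6×10⁻⁴ × 0.44 × 1700 = 0.11968 m
A total: 0.25807 m
B Layer 1: 1.3×10⁻⁴ × 120 × 1.3 = 0.02028 m
B Layer 2: 1.3×10⁻⁴ × 0.076 × 460 = 0.0045448 m
B total: 0.0248248 m
Ratio: 0.25807 / 0.0248248 ≈ 10.40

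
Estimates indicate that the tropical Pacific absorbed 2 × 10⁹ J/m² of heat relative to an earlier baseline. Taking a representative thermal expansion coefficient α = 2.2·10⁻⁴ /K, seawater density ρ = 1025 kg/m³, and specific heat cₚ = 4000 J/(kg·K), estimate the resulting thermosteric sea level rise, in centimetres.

Δh = αQ/(ρcₚ) = 2.2×10⁻⁴ × 2×10⁹ / (1025 × 4000) ≈ 0.10732 m

about 10.7 cm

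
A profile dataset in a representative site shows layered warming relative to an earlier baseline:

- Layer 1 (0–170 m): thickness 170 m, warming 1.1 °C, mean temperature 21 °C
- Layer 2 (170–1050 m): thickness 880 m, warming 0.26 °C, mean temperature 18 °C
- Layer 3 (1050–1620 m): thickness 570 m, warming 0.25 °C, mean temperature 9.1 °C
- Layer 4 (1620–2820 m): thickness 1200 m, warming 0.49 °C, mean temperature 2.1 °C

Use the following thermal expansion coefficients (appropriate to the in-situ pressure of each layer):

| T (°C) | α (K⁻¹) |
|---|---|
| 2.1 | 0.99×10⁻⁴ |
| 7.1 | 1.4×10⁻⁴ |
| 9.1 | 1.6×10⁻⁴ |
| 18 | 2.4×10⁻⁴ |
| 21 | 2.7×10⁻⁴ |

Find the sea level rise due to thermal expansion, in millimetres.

Layer 1 at 21 °C → α = 2.7×10⁻⁴ K⁻¹
Layer 2 at 18 °C → α = 2.4×10⁻⁴ K⁻¹
Layer 3 at 9.1 °C → α = 1.6×10⁻⁴ K⁻¹
Layer 4 at 2.1 °C → α = 0.99×10⁻⁴ K⁻¹
Layer 1: 1.1 × 170 × 2.7×10⁻⁴ = 0.05049 m
2.4×10⁻⁴ × 880 × 0.26 = 0.054912 m
1050–1620 m: 0.25 × 570 × 1.6×10⁻⁴ = 0.02280 m
0.99×10⁻⁴ × 1200 × 0.49 = 0.058212 m
Δh = 0.05049 + 0.054912 + 0.02280 + 0.058212 = 0.186414 m

Δh ≈ 186 mm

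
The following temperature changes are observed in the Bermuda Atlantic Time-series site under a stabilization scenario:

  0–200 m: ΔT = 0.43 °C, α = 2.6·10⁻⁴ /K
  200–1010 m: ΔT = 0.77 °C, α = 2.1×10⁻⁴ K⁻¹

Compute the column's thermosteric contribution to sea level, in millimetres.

200 × 2.6×10⁻⁴ × 0.43 = 0.02236 m
810 × 0.77 × 2.1×10⁻⁴ = 0.130977 m
Δh = 0.02236 + 0.130977 = 0.153337 m ≈ 153 mm

Δh = 153 mm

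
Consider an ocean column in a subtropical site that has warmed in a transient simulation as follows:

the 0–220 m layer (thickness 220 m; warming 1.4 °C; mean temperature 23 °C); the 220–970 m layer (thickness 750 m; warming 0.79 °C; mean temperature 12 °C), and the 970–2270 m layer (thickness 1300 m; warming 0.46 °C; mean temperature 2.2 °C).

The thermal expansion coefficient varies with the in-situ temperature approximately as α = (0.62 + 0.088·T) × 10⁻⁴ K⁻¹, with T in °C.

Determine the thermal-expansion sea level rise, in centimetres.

Layer 1: α = (0.62 + 0.088×23)×10⁻⁴ = 2.644×10⁻⁴ K⁻¹
Layer 2: α = (0.62 + 0.088×12)×10⁻⁴ = 1.676×10⁻⁴ K⁻¹
Layer 3: α = (0.62 + 0.088×2.2)×10⁻⁴ = 0.8136×10⁻⁴ K⁻¹
Layer 1: 1.4 × 220 × 2.644×10⁻⁴ = 0.0814352 m
Layer 2: 1.676×10⁻⁴ × 750 × 0.79 = 0.099303 m
970–2270 m: 0.8136×10⁻⁴ × 0.46 × 1300 = 0.04865328 m
Δh = 0.0814352 + 0.099303 + 0.04865328 = 0.22939148 m ≈ 22.9 cm

Δh = 22.9 cm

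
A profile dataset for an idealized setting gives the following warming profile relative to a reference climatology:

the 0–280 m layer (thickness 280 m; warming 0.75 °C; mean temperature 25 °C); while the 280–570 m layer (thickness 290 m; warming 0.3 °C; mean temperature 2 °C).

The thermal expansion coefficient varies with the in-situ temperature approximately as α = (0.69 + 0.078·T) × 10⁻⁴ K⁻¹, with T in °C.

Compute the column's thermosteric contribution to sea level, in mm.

62.8 mm of thermosteric rise

Layer 1: α = (0.69 + 0.078×25)×10⁻⁴ = 2.64×10⁻⁴ K⁻¹
Layer 2: α = (0.69 + 0.078×2)×10⁻⁴ = 0.846×10⁻⁴ K⁻¹
Layer 1: 280 × 2.64×10⁻⁴ × 0.75 = 0.05544 m
Layer 2: 290 × 0.846×10⁻⁴ × 0.3 = 0.0073602 m
Δh = 0.05544 + 0.0073602 = 0.0628002 m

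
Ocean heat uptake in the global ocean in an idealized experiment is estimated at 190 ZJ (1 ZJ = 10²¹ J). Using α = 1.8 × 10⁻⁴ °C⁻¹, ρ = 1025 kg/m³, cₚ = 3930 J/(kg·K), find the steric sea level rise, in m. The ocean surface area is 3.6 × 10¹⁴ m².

Per unit area: Q = 190×10²¹ / (3.6×10¹⁴) ≈ 5.278×10⁸ J/m²
Δh = αQ/(ρcₚ) = 1.8×10⁻⁴ × 5.278×10⁸ / (1025 × 3930) ≈ 0.023584 m

Δh ≈ 0.0236 m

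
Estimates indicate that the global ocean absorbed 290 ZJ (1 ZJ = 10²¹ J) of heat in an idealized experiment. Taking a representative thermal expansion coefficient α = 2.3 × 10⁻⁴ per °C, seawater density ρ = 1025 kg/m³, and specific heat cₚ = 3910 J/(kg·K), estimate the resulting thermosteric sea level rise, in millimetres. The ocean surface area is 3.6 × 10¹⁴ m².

Per unit area: Q = 290×10²¹ / (3.6×10¹⁴) ≈ 8.056×10⁸ J/m²
Δh = αQ/(ρcₚ) = 2.3×10⁻⁴ × 8.056×10⁸ / (1025 × 3910) ≈ 0.046232 m

46 mm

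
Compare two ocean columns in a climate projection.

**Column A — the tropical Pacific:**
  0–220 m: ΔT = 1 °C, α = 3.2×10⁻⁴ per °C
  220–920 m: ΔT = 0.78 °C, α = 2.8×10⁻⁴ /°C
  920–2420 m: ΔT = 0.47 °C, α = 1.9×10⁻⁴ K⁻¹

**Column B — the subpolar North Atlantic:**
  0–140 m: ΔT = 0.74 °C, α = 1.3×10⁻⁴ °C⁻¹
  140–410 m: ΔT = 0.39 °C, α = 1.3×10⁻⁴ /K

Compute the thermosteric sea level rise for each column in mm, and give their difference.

A 0–220 m: 1 × 220 × 3.2×10⁻⁴ = 0.07040 m
A 220–920 m: 700 × 2.8×10⁻⁴ × 0.78 = 0.15288 m
A 920–2420 m: 1.9×10⁻⁴ × 0.47 × 1500 = 0.13395 m
A total: 0.35723 m
B Layer 1: 1.3×10⁻⁴ × 0.74 × 140 = 0.013468 m
B 140–410 m: 270 × 0.39 × 1.3×10⁻⁴ = 0.013689 m
B total: 0.027157 m
Difference: 0.35723 − 0.027157 = 0.330073 m

Δh_A ≈ 357 mm, Δh_B ≈ 27.2 mm; difference ≈ 330 mm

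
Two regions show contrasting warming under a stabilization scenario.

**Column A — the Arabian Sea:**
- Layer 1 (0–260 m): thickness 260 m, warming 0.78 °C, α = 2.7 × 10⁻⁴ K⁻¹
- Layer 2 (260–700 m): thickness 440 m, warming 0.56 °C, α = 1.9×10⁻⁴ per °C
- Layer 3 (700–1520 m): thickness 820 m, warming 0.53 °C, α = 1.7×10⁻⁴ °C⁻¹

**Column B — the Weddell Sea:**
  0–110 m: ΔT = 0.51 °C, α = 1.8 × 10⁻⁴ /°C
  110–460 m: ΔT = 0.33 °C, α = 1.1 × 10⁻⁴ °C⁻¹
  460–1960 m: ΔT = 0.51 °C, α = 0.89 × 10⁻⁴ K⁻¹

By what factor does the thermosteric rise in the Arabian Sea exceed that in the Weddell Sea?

A Layer 1: 260 × 0.78 × 2.7×10⁻⁴ = 0.054756 m
A 260–700 m: 1.9×10⁻⁴ × 440 × 0.56 = 0.046816 m
A 700–1520 m: 0.53 × 820 × 1.7×10⁻⁴ = 0.073882 m
A total: 0.175454 m
B Layer 1: 1.8×10⁻⁴ × 0.51 × 110 = 0.010098 m
B 110–460 m: 350 × 0.33 × 1.1×10⁻⁴ = 0.012705 m
B Layer 3: 0.89×10⁻⁴ × 1500 × 0.51 = 0.068085 m
B total: 0.090888 m
Ratio: 0.175454 / 0.090888 ≈ 1.930

≈ 1.93×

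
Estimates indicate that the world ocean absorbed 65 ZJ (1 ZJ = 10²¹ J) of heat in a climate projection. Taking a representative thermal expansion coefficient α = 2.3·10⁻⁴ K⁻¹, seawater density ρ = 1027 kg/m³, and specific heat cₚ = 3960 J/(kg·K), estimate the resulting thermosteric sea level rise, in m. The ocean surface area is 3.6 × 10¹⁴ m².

Per unit area: Q = 65×10²¹ / (3.6×10¹⁴) ≈ 1.806×10⁸ J/m²
Δh = αQ/(ρcₚ) = 2.3×10⁻⁴ × 1.806×10⁸ / (1027 × 3960) ≈ 0.010214 m

0.010 m of thermosteric rise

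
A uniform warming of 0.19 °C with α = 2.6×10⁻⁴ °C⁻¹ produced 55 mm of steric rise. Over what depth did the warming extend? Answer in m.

H ≈ 1110 m

H = Δh/(αΔT) = 0.055 / (2.6×10⁻⁴ × 0.19) ≈ 1113 m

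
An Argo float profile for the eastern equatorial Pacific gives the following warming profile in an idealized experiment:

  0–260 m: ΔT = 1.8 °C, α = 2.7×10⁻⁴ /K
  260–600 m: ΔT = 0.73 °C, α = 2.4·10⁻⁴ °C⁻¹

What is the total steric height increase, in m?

Δh ≈ 0.19 m

260 × 1.8 × 2.7×10⁻⁴ = 0.12636 m
260–600 m: 340 × 2.4×10⁻⁴ × 0.73 = 0.059568 m
Δh = 0.12636 + 0.059568 = 0.185928 m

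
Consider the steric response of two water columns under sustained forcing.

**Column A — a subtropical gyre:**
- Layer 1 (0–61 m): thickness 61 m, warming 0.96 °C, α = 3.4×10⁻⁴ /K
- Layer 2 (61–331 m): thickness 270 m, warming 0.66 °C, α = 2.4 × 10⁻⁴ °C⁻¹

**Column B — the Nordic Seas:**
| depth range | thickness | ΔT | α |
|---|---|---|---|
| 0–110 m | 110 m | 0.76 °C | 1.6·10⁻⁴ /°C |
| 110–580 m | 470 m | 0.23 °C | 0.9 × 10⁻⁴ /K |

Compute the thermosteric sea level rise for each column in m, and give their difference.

A Layer 1: 61 × 0.96 × 3.4×10⁻⁴ = 0.0199104 m
A Layer 2: 270 × 2.4×10⁻⁴ × 0.66 = 0.042768 m
A total: 0.0626784 m
B 110 × 1.6×10⁻⁴ × 0.76 = 0.013376 m
B 0.23 × 470 × 0.9×10⁻⁴ = 0.009729 m
B total: 0.023105 m
Difference: 0.0626784 − 0.023105 = 0.0395734 m

Δh_A ≈ 0.063 m, Δh_B ≈ 0.023 m; difference ≈ 0.040 m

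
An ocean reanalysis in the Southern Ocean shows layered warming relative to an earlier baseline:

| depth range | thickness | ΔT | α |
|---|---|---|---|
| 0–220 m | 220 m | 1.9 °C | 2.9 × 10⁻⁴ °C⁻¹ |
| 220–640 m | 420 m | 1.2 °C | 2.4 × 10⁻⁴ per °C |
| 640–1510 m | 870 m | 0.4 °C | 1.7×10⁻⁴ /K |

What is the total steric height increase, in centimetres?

0–220 m: 2.9×10⁻⁴ × 220 × 1.9 = 0.12122 m
220–640 m: 1.2 × 420 × 2.4×10⁻⁴ = 0.12096 m
640–1510 m: 870 × 1.7×10⁻⁴ × 0.4 = 0.05916 m
Δh = 0.12122 + 0.12096 + 0.05916 = 0.30134 m

30 cm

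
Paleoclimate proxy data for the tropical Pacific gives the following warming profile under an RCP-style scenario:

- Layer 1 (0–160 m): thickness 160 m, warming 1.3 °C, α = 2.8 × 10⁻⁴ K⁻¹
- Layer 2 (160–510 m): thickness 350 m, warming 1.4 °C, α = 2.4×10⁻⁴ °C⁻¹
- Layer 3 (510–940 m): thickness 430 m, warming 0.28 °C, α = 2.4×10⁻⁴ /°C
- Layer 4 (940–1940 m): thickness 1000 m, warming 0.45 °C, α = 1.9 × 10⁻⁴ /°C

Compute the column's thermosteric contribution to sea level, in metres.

0.290 m

2.8×10⁻⁴ × 1.3 × 160 = 0.05824 m
Layer 2: 1.4 × 350 × 2.4×10⁻⁴ = 0.11760 m
510–940 m: 430 × 0.28 × 2.4×10⁻⁴ = 0.028896 m
Layer 4: 1.9×10⁻⁴ × 0.45 × 1000 = 0.08550 m
Δh = 0.05824 + 0.11760 + 0.028896 + 0.08550 = 0.290236 m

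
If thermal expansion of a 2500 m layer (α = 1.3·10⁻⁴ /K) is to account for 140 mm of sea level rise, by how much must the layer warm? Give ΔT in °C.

ΔT = Δh/(αH) = 0.14 / (1.3×10⁻⁴ × 2500) ≈ 0.4308 °C

ΔT ≈ 0.431 °C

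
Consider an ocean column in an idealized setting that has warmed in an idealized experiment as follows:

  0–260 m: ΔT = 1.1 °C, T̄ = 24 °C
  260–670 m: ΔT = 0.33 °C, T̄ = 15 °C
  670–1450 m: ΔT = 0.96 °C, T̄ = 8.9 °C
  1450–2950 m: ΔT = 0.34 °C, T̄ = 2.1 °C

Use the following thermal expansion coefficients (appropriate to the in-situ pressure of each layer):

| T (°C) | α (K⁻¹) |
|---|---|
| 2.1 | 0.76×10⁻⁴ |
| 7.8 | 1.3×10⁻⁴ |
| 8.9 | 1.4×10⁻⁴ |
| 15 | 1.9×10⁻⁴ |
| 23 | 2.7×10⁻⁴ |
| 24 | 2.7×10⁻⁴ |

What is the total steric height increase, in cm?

about 24.7 cm

Layer 1 at 24 °C → α = 2.7×10⁻⁴ K⁻¹
Layer 2 at 15 °C → α = 1.9×10⁻⁴ K⁻¹
Layer 3 at 8.9 °C → α = 1.4×10⁻⁴ K⁻¹
Layer 4 at 2.1 °C → α = 0.76×10⁻⁴ K⁻¹
1.1 × 260 × 2.7×10⁻⁴ = 0.07722 m
260–670 m: 0.33 × 410 × 1.9×10⁻⁴ = 0.025707 m
Layer 3: 0.96 × 1.4×10⁻⁴ × 780 = 0.104832 m
1450–2950 m: 0.76×10⁻⁴ × 1500 × 0.34 = 0.03876 m
Δh = 0.07722 + 0.025707 + 0.104832 + 0.03876 = 0.246519 m ≈ 24.7 cm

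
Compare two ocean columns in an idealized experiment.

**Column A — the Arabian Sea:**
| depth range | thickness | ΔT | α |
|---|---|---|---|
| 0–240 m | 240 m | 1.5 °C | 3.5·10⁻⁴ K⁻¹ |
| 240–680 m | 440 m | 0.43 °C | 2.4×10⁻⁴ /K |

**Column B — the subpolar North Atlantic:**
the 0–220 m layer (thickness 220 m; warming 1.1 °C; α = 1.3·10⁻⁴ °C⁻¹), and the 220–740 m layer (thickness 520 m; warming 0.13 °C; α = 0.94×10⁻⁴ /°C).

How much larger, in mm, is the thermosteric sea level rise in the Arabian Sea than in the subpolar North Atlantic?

130 mm larger

A Layer 1: 1.5 × 3.5×10⁻⁴ × 240 = 0.12600 m
A 440 × 2.4×10⁻⁴ × 0.43 = 0.045408 m
A total: 0.171408 m
B 220 × 1.1 × 1.3×10⁻⁴ = 0.03146 m
B 220–740 m: 520 × 0.13 × 0.94×10⁻⁴ = 0.0063544 m
B total: 0.0378144 m
Difference: 0.171408 − 0.0378144 = 0.1335936 m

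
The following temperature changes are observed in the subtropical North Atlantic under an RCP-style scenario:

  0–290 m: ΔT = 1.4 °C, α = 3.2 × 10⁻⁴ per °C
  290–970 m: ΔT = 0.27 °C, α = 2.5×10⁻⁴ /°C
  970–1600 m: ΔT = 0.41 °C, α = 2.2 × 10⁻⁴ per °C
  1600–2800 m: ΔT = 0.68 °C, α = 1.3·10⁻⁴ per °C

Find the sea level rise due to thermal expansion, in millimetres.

1.4 × 290 × 3.2×10⁻⁴ = 0.12992 m
290–970 m: 2.5×10⁻⁴ × 0.27 × 680 = 0.04590 m
970–1600 m: 630 × 0.41 × 2.2×10⁻⁴ = 0.056826 m
1600–2800 m: 1.3×10⁻⁴ × 1200 × 0.68 = 0.10608 m
Δh = 0.12992 + 0.04590 + 0.056826 + 0.10608 = 0.338726 m

Δh = 340 mm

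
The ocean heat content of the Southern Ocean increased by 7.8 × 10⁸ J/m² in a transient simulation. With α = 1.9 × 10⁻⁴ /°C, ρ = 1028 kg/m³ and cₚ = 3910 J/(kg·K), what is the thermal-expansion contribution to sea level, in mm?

37 mm

Δh = αQ/(ρcₚ) = 1.9×10⁻⁴ × 7.8×10⁸ / (1028 × 3910) ≈ 0.03687 m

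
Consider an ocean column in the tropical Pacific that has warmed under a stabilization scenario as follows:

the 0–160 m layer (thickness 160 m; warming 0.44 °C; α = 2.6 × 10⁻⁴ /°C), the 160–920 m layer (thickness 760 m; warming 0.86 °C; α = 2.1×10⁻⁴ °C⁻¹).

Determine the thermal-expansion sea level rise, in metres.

0.156 m of thermosteric rise

2.6×10⁻⁴ × 0.44 × 160 = 0.018304 m
760 × 0.86 × 2.1×10⁻⁴ = 0.137256 m
Δh = 0.018304 + 0.137256 = 0.15556 m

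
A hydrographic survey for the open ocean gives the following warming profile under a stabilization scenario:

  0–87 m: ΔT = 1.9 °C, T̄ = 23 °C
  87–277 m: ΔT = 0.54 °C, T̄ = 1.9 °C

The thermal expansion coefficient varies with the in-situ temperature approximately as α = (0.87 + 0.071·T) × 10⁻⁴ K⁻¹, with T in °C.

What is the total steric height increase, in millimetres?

Layer 1: α = (0.87 + 0.071×23)×10⁻⁴ = 2.503×10⁻⁴ K⁻¹
Layer 2: α = (0.87 + 0.071×1.9)×10⁻⁴ = 1.0049×10⁻⁴ K⁻¹
Layer 1: 2.503×10⁻⁴ × 87 × 1.9 = 0.04137459 m
190 × 1.0049×10⁻⁴ × 0.54 = 0.010310274 m
Δh = 0.04137459 + 0.010310274 = 0.051684864 m

about 51.7 mm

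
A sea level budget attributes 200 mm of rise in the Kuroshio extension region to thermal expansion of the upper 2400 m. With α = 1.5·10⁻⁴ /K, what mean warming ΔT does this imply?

ΔT = Δh/(αH) = 0.2 / (1.5×10⁻⁴ × 2400) ≈ 0.5556 K

about 0.556 K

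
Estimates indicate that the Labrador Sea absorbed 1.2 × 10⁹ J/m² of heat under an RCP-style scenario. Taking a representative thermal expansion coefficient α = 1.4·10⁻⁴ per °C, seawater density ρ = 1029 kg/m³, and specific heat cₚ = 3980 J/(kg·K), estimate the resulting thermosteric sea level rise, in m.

Δh = 0.041 m

Δh = αQ/(ρcₚ) = 1.4×10⁻⁴ × 1.2×10⁹ / (1029 × 3980) ≈ 0.041021 m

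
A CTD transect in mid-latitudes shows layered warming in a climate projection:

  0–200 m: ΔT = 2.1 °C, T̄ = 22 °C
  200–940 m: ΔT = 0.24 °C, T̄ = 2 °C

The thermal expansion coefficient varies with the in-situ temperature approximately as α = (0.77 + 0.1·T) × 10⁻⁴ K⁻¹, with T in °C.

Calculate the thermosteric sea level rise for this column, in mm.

Δh = 142 mm

Layer 1: α = (0.77 + 0.1×22)×10⁻⁴ = 2.97×10⁻⁴ K⁻¹
Layer 2: α = (0.77 + 0.1×2)×10⁻⁴ = 0.97×10⁻⁴ K⁻¹
Layer 1: 200 × 2.97×10⁻⁴ × 2.1 = 0.12474 m
200–940 m: 740 × 0.24 × 0.97×10⁻⁴ = 0.0172272 m
Δh = 0.12474 + 0.0172272 = 0.1419672 m ≈ 142 mm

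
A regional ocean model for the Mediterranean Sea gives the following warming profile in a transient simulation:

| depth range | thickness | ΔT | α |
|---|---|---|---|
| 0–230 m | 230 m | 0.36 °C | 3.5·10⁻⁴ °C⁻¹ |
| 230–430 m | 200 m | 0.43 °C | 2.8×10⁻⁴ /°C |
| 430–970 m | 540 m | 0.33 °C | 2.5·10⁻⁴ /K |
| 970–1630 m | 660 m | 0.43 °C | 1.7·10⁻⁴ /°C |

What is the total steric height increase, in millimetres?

Layer 1: 230 × 3.5×10⁻⁴ × 0.36 = 0.02898 m
200 × 0.43 × 2.8×10⁻⁴ = 0.02408 m
430–970 m: 0.33 × 2.5×10⁻⁴ × 540 = 0.04455 m
970–1630 m: 1.7×10⁻⁴ × 0.43 × 660 = 0.048246 m
Δh = 0.02898 + 0.02408 + 0.04455 + 0.048246 = 0.145856 m

Δh = 146 mm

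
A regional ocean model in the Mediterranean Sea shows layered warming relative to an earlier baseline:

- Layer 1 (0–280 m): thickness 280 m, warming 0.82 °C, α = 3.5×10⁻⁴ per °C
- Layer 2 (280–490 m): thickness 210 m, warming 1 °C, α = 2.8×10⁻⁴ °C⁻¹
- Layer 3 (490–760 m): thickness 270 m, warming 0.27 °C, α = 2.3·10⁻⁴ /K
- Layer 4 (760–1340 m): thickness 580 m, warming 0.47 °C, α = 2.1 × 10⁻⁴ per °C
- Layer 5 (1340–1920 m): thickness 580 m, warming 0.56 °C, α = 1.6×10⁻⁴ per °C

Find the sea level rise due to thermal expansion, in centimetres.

Δh ≈ 26.5 cm

Layer 1: 3.5×10⁻⁴ × 280 × 0.82 = 0.08036 m
Layer 2: 1 × 2.8×10⁻⁴ × 210 = 0.05880 m
Layer 3: 2.3×10⁻⁴ × 0.27 × 270 = 0.016767 m
Layer 4: 0.47 × 580 × 2.1×10⁻⁴ = 0.057246 m
1340–1920 m: 580 × 1.6×10⁻⁴ × 0.56 = 0.051968 m
Δh = 0.08036 + 0.05880 + 0.016767 + 0.057246 + 0.051968 = 0.265141 m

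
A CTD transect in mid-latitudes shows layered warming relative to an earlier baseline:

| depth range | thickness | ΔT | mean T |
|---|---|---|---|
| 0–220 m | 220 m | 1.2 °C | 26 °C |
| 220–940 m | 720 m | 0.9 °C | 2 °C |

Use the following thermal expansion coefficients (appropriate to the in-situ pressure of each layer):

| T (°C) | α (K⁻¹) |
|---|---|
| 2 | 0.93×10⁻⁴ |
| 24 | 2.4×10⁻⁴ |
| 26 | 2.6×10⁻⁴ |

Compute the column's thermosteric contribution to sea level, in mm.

Layer 1 at 26 °C → α = 2.6×10⁻⁴ K⁻¹
Layer 2 at 2 °C → α = 0.93×10⁻⁴ K⁻¹
Layer 1: 2.6×10⁻⁴ × 1.2 × 220 = 0.06864 m
720 × 0.9 × 0.93×10⁻⁴ = 0.060264 m
Δh = 0.06864 + 0.060264 = 0.128904 m ≈ 129 mm

about 129 mm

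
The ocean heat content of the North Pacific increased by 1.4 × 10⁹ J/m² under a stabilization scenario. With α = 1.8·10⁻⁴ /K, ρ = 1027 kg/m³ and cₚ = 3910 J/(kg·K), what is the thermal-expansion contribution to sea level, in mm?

Δh = αQ/(ρcₚ) = 1.8×10⁻⁴ × 1.4×10⁹ / (1027 × 3910) ≈ 0.062756 m

62.8 mm of thermosteric rise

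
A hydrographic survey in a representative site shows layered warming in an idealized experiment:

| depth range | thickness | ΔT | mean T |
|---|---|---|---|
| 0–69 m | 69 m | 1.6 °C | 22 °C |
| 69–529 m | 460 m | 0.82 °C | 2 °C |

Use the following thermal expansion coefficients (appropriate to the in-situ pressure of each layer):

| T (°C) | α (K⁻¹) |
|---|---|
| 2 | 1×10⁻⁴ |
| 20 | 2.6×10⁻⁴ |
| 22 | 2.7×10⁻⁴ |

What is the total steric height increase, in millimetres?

68 mm

Layer 1 at 22 °C → α = 2.7×10⁻⁴ K⁻¹
Layer 2 at 2 °C → α = 1×10⁻⁴ K⁻¹
0–69 m: 2.7×10⁻⁴ × 69 × 1.6 = 0.029808 m
0.82 × 460 × 1×10⁻⁴ = 0.03772 m
Δh = 0.029808 + 0.03772 = 0.067528 m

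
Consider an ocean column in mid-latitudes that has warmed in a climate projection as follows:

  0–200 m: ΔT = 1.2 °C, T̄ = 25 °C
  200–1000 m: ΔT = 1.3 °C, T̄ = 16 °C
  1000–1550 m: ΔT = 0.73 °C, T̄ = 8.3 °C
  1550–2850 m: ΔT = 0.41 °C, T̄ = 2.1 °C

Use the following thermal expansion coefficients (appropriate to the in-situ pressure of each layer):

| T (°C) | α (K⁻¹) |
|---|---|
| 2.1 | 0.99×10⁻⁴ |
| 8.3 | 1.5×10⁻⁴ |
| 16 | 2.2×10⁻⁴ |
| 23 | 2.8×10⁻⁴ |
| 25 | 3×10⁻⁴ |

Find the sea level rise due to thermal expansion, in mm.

Layer 1 at 25 °C → α = 3×10⁻⁴ K⁻¹
Layer 2 at 16 °C → α = 2.2×10⁻⁴ K⁻¹
Layer 3 at 8.3 °C → α = 1.5×10⁻⁴ K⁻¹
Layer 4 at 2.1 °C → α = 0.99×10⁻⁴ K⁻¹
0–200 m: 3×10⁻⁴ × 1.2 × 200 = 0.07200 m
Layer 2: 1.3 × 2.2×10⁻⁴ × 800 = 0.22880 m
0.73 × 1.5×10⁻⁴ × 550 = 0.060225 m
1550–2850 m: 1300 × 0.41 × 0.99×10⁻⁴ = 0.052767 m
Δh = 0.07200 + 0.22880 + 0.060225 + 0.052767 = 0.413792 m

about 410 mm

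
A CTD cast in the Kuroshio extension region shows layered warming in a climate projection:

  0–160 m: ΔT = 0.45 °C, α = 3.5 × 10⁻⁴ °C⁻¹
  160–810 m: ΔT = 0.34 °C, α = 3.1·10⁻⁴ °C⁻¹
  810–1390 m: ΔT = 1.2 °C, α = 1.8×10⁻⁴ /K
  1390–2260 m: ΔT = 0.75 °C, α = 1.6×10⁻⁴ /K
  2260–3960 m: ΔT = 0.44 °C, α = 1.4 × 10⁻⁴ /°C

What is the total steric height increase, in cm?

Δh = 42.8 cm

Layer 1: 160 × 0.45 × 3.5×10⁻⁴ = 0.02520 m
650 × 3.1×10⁻⁴ × 0.34 = 0.06851 m
1.2 × 1.8×10⁻⁴ × 580 = 0.12528 m
870 × 0.75 × 1.6×10⁻⁴ = 0.10440 m
1700 × 0.44 × 1.4×10⁻⁴ = 0.10472 m
Δh = 0.02520 + 0.06851 + 0.12528 + 0.10440 + 0.10472 = 0.42811 m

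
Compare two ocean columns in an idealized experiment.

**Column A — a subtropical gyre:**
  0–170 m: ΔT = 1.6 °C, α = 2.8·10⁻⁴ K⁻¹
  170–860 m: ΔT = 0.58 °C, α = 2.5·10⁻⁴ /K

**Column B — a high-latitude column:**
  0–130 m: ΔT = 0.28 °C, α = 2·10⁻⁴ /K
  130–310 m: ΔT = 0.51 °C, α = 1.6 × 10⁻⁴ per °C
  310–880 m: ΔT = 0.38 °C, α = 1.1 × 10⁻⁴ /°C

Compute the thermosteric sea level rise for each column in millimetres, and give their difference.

A: 176 mm; B: 45.8 mm; difference 130 mm

A Layer 1: 1.6 × 2.8×10⁻⁴ × 170 = 0.07616 m
A Layer 2: 690 × 2.5×10⁻⁴ × 0.58 = 0.10005 m
A total: 0.17621 m
B 2×10⁻⁴ × 130 × 0.28 = 0.00728 m
B Layer 2: 0.51 × 1.6×10⁻⁴ × 180 = 0.014688 m
B 310–880 m: 570 × 1.1×10⁻⁴ × 0.38 = 0.023826 m
B total: 0.045794 m
Difference: 0.17621 − 0.045794 = 0.130416 m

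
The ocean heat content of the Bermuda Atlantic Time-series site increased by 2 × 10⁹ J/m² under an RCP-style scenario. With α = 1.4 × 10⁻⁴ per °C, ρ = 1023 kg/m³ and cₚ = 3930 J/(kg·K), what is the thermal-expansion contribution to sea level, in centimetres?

6.96 cm

Δh = αQ/(ρcₚ) = 1.4×10⁻⁴ × 2×10⁹ / (1023 × 3930) ≈ 0.069645 m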